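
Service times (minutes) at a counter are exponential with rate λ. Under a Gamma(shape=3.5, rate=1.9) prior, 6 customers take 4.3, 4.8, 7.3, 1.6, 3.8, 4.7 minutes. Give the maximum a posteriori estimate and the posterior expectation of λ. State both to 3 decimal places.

Σ times = 26.5. Posterior: Gamma(shape = 3.5+6 = 9.5, rate = 1.9+26.5 = 28.4).
Mode = (α−1)/β = 8.5/28.4 = 0.299.
Mean = α/β = 9.5/28.4 = 0.335.
Right-skewed posterior ⇒ mode < mean.

maximum a posteriori estimate = 0.299, posterior expectation = 0.335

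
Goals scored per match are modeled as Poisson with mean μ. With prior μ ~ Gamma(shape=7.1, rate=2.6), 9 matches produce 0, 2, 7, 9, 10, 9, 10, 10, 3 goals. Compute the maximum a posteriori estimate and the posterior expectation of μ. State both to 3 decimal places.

μ_MAP = 5.698, E[μ|data] = 5.784

Σ counts = 60. Posterior: Gamma(shape = 7.1+60 = 67.1, rate = 2.6+9 = 11.6).
Mode = (α−1)/β = 66.1/11.6 = 5.698.
Mean = α/β = 67.1/11.6 = 5.784.
The mean is pulled above the mode by the posterior's right skew.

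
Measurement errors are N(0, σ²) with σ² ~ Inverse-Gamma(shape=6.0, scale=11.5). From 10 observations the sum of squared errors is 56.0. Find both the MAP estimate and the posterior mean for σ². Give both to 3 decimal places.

MAP estimate = 3.292, posterior mean = 3.950

Posterior: Inverse-Gamma(shape = 6.0+10/2 = 11.0, scale = 11.5+56.0/2 = 39.5).
Mode = β/(α+1) = 39.5/12.0 = 3.292.
Mean = β/(α−1) = 39.5/10.0 = 3.950.
The posterior is right-skewed, so the mean exceeds the mode.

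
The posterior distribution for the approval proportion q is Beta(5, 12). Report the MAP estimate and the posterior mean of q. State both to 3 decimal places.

q_MAP = 0.267, E[q|data] = 0.294

Mode = (5−1)/(5+12−2) = 4/15 = 0.267.
Mean = 5/(5+12) = 5/17 = 0.294.
The mean is pulled above the mode by the posterior's right skew.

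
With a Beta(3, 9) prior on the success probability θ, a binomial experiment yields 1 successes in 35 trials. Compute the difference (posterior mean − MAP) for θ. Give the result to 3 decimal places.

Posterior: Beta(3+1, 9+34) = Beta(4, 43).
Mode = (4−1)/(4+43−2) = 3/45 = 0.067.
Mean = 4/(4+43) = 4/47 = 0.085.
Difference = 0.085 − 0.067 = 0.018.
The mean is pulled above the mode by the posterior's right skew.

0.018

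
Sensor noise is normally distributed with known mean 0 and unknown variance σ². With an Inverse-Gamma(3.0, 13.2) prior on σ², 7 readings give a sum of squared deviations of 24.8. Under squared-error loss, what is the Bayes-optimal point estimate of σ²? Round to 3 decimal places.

Posterior: Inverse-Gamma(shape = 3.0+7/2 = 6.5, scale = 13.2+24.8/2 = 25.6).
Mode = β/(α+1) = 25.6/7.5 = 3.413.
Mean = β/(α−1) = 25.6/5.5 = 4.655.
Squared-error loss ⇒ the optimal estimator is the posterior mean.

4.655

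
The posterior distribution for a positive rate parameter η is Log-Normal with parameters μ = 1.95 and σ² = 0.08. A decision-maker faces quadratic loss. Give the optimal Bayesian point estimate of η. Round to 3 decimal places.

Mode = exp(μ − σ²) = exp(1.87) = 6.488.
Mean = exp(μ + σ²/2) = exp(1.990) = 7.316.
Quadratic loss ⇒ the optimal estimator is the posterior mean.

7.316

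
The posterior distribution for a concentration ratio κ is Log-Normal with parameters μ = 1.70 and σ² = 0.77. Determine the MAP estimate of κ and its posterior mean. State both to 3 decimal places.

Mode = exp(μ − σ²) = exp(0.93) = 2.535.
Mean = exp(μ + σ²/2) = exp(2.085) = 8.045.
The posterior is right-skewed, so the mean exceeds the mode.

κ_MAP = 2.535, E[κ|data] = 8.045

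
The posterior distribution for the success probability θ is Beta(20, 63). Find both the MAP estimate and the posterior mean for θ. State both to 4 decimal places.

MAP: 0.2346. Posterior mean: 0.2410.

Mode = (20−1)/(20+63−2) = 19/81 = 0.2346.
Mean = 20/(20+63) = 20/83 = 0.2410.
The mean is pulled above the mode by the posterior's right skew.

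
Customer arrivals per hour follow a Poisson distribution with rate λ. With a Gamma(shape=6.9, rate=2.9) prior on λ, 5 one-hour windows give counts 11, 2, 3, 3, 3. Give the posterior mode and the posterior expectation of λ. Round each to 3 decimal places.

λ_MAP = 3.532, E[λ|data] = 3.658

Σ counts = 22. Posterior: Gamma(shape = 6.9+22 = 28.9, rate = 2.9+5 = 7.9).
Mode = (α−1)/β = 27.9/7.9 = 3.532.
Mean = α/β = 28.9/7.9 = 3.658.
The posterior is right-skewed, so the mean exceeds the mode.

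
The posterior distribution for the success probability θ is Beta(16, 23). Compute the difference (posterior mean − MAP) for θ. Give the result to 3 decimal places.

Mode = (16−1)/(16+23−2) = 15/37 = 0.405.
Mean = 16/(16+23) = 16/39 = 0.410.
Difference = 0.410 − 0.405 = 0.005.
The mean is pulled above the mode by the posterior's right skew.

0.005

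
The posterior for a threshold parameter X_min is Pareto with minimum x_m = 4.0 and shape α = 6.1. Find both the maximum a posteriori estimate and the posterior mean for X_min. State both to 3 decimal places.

X_min_MAP = 4.000, E[X_min|data] = 4.784

The Pareto density is strictly decreasing on [x_m, ∞), so the mode is x_m = 4.000.
Mean = α·x_m/(α−1) = 6.1·4.0/5.1 = 4.784.
Right-skewed posterior ⇒ mode < mean.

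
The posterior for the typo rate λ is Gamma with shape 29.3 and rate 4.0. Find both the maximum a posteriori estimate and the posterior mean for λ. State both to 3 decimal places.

Mode = (α−1)/β = 28.3/4.0 = 7.075.
Mean = α/β = 29.3/4.0 = 7.325.

MAP: 7.075. Posterior mean: 7.325.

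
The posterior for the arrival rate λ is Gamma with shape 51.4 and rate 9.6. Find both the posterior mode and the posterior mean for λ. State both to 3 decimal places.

MAP = 5.250, posterior mean = 5.354

Mode = (α−1)/β = 50.4/9.6 = 5.250.
Mean = α/β = 51.4/9.6 = 5.354.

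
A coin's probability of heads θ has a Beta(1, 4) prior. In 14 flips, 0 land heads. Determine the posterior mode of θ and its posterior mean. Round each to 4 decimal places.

Posterior: Beta(1+0, 4+14) = Beta(1, 18).
Since α = 1 ≤ 1 and β > 1, the Beta density is monotone decreasing on [0,1]; the mode is at 0.
Mean = 1/(1+18) = 0.0526.
Mean > mode: the posterior has a right tail.

MAP: 0.0000. Posterior mean: 0.0526.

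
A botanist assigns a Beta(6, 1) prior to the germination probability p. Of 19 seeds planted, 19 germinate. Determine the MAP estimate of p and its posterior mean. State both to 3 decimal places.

Posterior: Beta(6+19, 1+0) = Beta(25, 1).
Since β = 1 ≤ 1 and α > 1, the Beta density is monotone increasing on [0,1]; the mode is at 1.
Mean = 25/(25+1) = 0.962.
Left-skewed posterior ⇒ mean < mode.

MAP = 1.000; posterior mean = 0.962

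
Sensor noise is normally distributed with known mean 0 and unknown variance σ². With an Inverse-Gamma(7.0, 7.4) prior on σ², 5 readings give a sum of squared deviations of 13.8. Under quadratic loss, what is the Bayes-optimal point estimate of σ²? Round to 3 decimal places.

1.682

Posterior: Inverse-Gamma(shape = 7.0+5/2 = 9.5, scale = 7.4+13.8/2 = 14.3).
Mode = β/(α+1) = 14.3/10.5 = 1.362.
Mean = β/(α−1) = 14.3/8.5 = 1.682.
Quadratic loss ⇒ the optimal estimator is the posterior mean.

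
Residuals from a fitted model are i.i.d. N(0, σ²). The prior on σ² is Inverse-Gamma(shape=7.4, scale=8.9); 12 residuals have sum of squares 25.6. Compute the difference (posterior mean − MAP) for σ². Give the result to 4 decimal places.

0.2431

Posterior: Inverse-Gamma(shape = 7.4+12/2 = 13.4, scale = 8.9+25.6/2 = 21.7).
Mode = β/(α+1) = 21.7/14.4 = 1.5069.
Mean = β/(α−1) = 21.7/12.4 = 1.7500.
Difference = 1.7500 − 1.5069 = 0.2431.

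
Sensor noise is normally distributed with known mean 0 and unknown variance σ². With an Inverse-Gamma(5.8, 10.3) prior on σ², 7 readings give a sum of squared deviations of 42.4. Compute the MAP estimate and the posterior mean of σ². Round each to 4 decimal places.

MAP = 3.0583, posterior mean = 3.7952

Posterior: Inverse-Gamma(shape = 5.8+7/2 = 9.3, scale = 10.3+42.4/2 = 31.5).
Mode = β/(α+1) = 31.5/10.3 = 3.0583.
Mean = β/(α−1) = 31.5/8.3 = 3.7952.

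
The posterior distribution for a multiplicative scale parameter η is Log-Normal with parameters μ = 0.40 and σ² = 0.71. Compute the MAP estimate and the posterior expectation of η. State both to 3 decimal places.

η_MAP = 0.733, E[η|data] = 2.128

Mode = exp(μ − σ²) = exp(-0.31) = 0.733.
Mean = exp(μ + σ²/2) = exp(0.755) = 2.128.
The posterior is right-skewed, so the mean exceeds the mode.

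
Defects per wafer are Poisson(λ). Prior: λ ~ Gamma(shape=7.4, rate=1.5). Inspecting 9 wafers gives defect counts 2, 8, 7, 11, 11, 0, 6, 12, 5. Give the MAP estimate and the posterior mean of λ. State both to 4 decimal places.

Σ counts = 62. Posterior: Gamma(shape = 7.4+62 = 69.4, rate = 1.5+9 = 10.5).
Mode = (α−1)/β = 68.4/10.5 = 6.5143.
Mean = α/β = 69.4/10.5 = 6.6095.
The posterior is right-skewed, so the mean exceeds the mode.

MAP estimate = 6.5143, posterior mean = 6.6095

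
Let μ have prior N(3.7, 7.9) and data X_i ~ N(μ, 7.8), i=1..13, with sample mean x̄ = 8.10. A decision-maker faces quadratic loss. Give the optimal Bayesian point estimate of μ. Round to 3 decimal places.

Posterior for μ is Normal. Precision-weighted mean: (1/7.9·3.7 + 13/7.8·8.10) / (1/7.9 + 13/7.8) = 7.789.
A Normal posterior is symmetric, so mode = mean.
Quadratic loss ⇒ the optimal estimator is the posterior mean.

7.789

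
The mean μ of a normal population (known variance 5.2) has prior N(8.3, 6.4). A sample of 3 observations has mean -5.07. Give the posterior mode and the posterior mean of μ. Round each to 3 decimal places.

posterior mode = -2.221, posterior mean = -2.221

Posterior for μ is Normal. Precision-weighted mean: (1/6.4·8.3 + 3/5.2·-5.07) / (1/6.4 + 3/5.2) = -2.221.
A Normal posterior is symmetric, so mode = mean.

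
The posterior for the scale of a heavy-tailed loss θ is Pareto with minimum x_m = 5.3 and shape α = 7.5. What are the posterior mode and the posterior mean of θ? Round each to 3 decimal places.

MAP = 5.300; posterior mean = 6.115

The Pareto density is strictly decreasing on [x_m, ∞), so the mode is x_m = 5.300.
Mean = α·x_m/(α−1) = 7.5·5.3/6.5 = 6.115.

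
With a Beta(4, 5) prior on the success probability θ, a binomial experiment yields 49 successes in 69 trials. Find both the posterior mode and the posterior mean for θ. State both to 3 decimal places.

Posterior: Beta(4+49, 5+20) = Beta(53, 25).
Mode = (53−1)/(53+25−2) = 52/76 = 0.684.
Mean = 53/(53+25) = 53/78 = 0.679.
The posterior is left-skewed, so the mode exceeds the mean.

posterior mode = 0.684, posterior mean = 0.679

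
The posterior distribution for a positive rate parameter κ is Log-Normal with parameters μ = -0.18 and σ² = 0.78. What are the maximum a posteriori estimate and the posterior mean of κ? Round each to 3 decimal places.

MAP: 0.383. Posterior mean: 1.234.

Mode = exp(μ − σ²) = exp(-0.96) = 0.383.
Mean = exp(μ + σ²/2) = exp(0.210) = 1.234.
The posterior is right-skewed, so the mean exceeds the mode.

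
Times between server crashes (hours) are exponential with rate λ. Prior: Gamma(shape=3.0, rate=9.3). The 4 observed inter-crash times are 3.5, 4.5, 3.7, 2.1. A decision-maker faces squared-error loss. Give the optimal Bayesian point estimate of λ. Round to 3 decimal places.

0.303

Σ times = 13.8. Posterior: Gamma(shape = 3.0+4 = 7.0, rate = 9.3+13.8 = 23.1).
Mode = (α−1)/β = 6.0/23.1 = 0.260.
Mean = α/β = 7.0/23.1 = 0.303.
Squared-error loss ⇒ the optimal estimator is the posterior mean.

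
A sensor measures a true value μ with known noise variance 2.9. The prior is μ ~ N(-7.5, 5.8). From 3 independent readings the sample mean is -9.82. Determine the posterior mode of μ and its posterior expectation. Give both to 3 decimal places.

posterior mode = -9.489, posterior expectation = -9.489

Posterior for μ is Normal. Precision-weighted mean: (1/5.8·-7.5 + 3/2.9·-9.82) / (1/5.8 + 3/2.9) = -9.489.
A Normal posterior is symmetric, so mode = mean.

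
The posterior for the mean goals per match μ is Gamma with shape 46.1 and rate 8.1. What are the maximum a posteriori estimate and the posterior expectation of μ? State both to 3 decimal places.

Mode = (α−1)/β = 45.1/8.1 = 5.568.
Mean = α/β = 46.1/8.1 = 5.691.

MAP: 5.568. Posterior mean: 5.691.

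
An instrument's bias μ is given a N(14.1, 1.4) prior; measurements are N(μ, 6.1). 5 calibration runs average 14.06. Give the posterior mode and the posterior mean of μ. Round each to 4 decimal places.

Posterior for μ is Normal. Precision-weighted mean: (1/1.4·14.1 + 5/6.1·14.06) / (1/1.4 + 5/6.1) = 14.0786.
A Normal posterior is symmetric, so mode = mean.

MAP = 14.0786; posterior mean = 14.0786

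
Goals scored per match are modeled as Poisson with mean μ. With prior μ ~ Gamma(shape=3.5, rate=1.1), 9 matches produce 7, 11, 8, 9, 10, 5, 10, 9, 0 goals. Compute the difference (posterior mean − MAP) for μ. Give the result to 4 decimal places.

0.0990

Σ counts = 69. Posterior: Gamma(shape = 3.5+69 = 72.5, rate = 1.1+9 = 10.1).
Mode = (α−1)/β = 71.5/10.1 = 7.0792.
Mean = α/β = 72.5/10.1 = 7.1782.
Difference = 7.1782 − 7.0792 = 0.0990.
The mean is pulled above the mode by the posterior's right skew.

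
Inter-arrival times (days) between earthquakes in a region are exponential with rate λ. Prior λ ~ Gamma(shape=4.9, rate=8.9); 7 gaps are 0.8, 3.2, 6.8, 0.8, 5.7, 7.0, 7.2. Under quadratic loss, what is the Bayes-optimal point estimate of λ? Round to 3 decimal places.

0.295

Σ times = 31.5. Posterior: Gamma(shape = 4.9+7 = 11.9, rate = 8.9+31.5 = 40.4).
Mode = (α−1)/β = 10.9/40.4 = 0.270.
Mean = α/β = 11.9/40.4 = 0.295.
Quadratic loss ⇒ the optimal estimator is the posterior mean.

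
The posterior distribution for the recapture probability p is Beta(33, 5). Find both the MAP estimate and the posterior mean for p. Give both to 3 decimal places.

Mode = (33−1)/(33+5−2) = 32/36 = 0.889.
Mean = 33/(33+5) = 33/38 = 0.868.

MAP = 0.889, posterior mean = 0.868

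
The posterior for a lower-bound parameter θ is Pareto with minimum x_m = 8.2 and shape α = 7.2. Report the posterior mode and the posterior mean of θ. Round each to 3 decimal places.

The Pareto density is strictly decreasing on [x_m, ∞), so the mode is x_m = 8.200.
Mean = α·x_m/(α−1) = 7.2·8.2/6.2 = 9.523.
Right-skewed posterior ⇒ mode < mean.

posterior mode = 8.200, posterior mean = 9.523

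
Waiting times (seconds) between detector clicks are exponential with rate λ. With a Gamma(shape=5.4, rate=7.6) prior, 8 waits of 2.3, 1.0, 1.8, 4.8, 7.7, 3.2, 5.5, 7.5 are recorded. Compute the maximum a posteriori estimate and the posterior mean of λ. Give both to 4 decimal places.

MAP = 0.2995, posterior mean = 0.3237

Σ times = 33.8. Posterior: Gamma(shape = 5.4+8 = 13.4, rate = 7.6+33.8 = 41.4).
Mode = (α−1)/β = 12.4/41.4 = 0.2995.
Mean = α/β = 13.4/41.4 = 0.3237.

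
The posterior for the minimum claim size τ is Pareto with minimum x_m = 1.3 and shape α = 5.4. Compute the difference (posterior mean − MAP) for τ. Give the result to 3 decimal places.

The Pareto density is strictly decreasing on [x_m, ∞), so the mode is x_m = 1.300.
Mean = α·x_m/(α−1) = 5.4·1.3/4.4 = 1.595.
Difference = 1.595 − 1.300 = 0.295.
Right-skewed posterior ⇒ mode < mean.

0.295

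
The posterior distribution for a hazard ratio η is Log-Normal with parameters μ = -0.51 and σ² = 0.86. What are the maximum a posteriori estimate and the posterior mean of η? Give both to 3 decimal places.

Mode = exp(μ − σ²) = exp(-1.37) = 0.254.
Mean = exp(μ + σ²/2) = exp(-0.080) = 0.923.

η_MAP = 0.254, E[η|data] = 0.923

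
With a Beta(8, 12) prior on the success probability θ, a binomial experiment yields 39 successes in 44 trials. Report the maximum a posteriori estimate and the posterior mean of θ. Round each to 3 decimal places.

Posterior: Beta(8+39, 12+5) = Beta(47, 17).
Mode = (47−1)/(47+17−2) = 46/62 = 0.742.
Mean = 47/(47+17) = 47/64 = 0.734.
Mode > mean: the posterior has a left tail.

MAP: 0.742. Posterior mean: 0.734.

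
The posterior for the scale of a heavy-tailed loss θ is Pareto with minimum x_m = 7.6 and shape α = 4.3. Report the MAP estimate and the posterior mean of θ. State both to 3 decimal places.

MAP = 7.600; posterior mean = 9.903

The Pareto density is strictly decreasing on [x_m, ∞), so the mode is x_m = 7.600.
Mean = α·x_m/(α−1) = 4.3·7.6/3.3 = 9.903.
Mean > mode: the posterior has a right tail.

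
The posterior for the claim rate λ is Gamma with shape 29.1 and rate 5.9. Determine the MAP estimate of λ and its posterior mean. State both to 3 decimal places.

Mode = (α−1)/β = 28.1/5.9 = 4.763.
Mean = α/β = 29.1/5.9 = 4.932.
Mean > mode: the posterior has a right tail.

MAP: 4.763. Posterior mean: 4.932.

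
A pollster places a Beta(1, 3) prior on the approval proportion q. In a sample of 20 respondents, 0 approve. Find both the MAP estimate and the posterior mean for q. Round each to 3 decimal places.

Posterior: Beta(1+0, 3+20) = Beta(1, 23).
Since α = 1 ≤ 1 and β > 1, the Beta density is monotone decreasing on [0,1]; the mode is at 0.
Mean = 1/(1+23) = 0.042.

MAP estimate = 0.000, posterior mean = 0.042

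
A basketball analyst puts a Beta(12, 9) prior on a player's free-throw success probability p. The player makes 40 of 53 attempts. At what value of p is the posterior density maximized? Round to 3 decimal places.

Posterior: Beta(12+40, 9+13) = Beta(52, 22).
Mode = (52−1)/(52+22−2) = 51/72 = 0.708.
Mean = 52/(52+22) = 52/74 = 0.703.
This is the posterior mode — the MAP estimate.

0.708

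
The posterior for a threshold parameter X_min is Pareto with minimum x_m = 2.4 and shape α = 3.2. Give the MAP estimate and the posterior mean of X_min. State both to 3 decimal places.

MAP = 2.400; posterior mean = 3.491

The Pareto density is strictly decreasing on [x_m, ∞), so the mode is x_m = 2.400.
Mean = α·x_m/(α−1) = 3.2·2.4/2.2 = 3.491.
Right-skewed posterior ⇒ mode < mean.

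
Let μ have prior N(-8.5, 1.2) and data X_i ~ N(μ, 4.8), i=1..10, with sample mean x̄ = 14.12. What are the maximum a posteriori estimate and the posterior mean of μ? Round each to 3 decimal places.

MAP = 7.657; posterior mean = 7.657

Posterior for μ is Normal. Precision-weighted mean: (1/1.2·-8.5 + 10/4.8·14.12) / (1/1.2 + 10/4.8) = 7.657.
A Normal posterior is symmetric, so mode = mean.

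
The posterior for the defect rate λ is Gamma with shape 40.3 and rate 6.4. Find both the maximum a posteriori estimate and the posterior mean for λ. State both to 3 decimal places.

MAP = 6.141; posterior mean = 6.297

Mode = (α−1)/β = 39.3/6.4 = 6.141.
Mean = α/β = 40.3/6.4 = 6.297.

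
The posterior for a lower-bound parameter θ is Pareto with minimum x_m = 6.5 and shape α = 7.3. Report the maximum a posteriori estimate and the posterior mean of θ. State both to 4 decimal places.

θ_MAP = 6.5000, E[θ|data] = 7.5317

The Pareto density is strictly decreasing on [x_m, ∞), so the mode is x_m = 6.5000.
Mean = α·x_m/(α−1) = 7.3·6.5/6.3 = 7.5317.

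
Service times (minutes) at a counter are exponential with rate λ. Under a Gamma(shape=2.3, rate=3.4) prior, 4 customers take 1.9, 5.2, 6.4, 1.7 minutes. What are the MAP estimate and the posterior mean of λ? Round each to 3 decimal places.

Σ times = 15.2. Posterior: Gamma(shape = 2.3+4 = 6.3, rate = 3.4+15.2 = 18.6).
Mode = (α−1)/β = 5.3/18.6 = 0.285.
Mean = α/β = 6.3/18.6 = 0.339.

MAP estimate = 0.285, posterior mean = 0.339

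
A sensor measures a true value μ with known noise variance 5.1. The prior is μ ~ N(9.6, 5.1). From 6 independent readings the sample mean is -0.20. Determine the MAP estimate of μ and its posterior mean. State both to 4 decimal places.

MAP: 1.2000. Posterior mean: 1.2000.

Posterior for μ is Normal. Precision-weighted mean: (1/5.1·9.6 + 6/5.1·-0.20) / (1/5.1 + 6/5.1) = 1.2000.
A Normal posterior is symmetric, so mode = mean.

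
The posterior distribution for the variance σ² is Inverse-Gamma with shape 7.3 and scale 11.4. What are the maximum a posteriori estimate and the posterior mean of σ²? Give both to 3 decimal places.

Mode = β/(α+1) = 11.4/8.3 = 1.373.
Mean = β/(α−1) = 11.4/6.3 = 1.810.
The posterior is right-skewed, so the mean exceeds the mode.

MAP = 1.373, posterior mean = 1.810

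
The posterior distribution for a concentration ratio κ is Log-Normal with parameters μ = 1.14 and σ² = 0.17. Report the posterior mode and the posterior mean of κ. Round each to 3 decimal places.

MAP = 2.638, posterior mean = 3.404

Mode = exp(μ − σ²) = exp(0.97) = 2.638.
Mean = exp(μ + σ²/2) = exp(1.225) = 3.404.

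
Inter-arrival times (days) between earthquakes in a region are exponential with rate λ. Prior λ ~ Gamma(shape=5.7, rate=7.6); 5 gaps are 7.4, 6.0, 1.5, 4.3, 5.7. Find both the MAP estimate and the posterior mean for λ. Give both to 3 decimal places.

Σ times = 24.9. Posterior: Gamma(shape = 5.7+5 = 10.7, rate = 7.6+24.9 = 32.5).
Mode = (α−1)/β = 9.7/32.5 = 0.298.
Mean = α/β = 10.7/32.5 = 0.329.
Right-skewed posterior ⇒ mode < mean.

MAP = 0.298, posterior mean = 0.329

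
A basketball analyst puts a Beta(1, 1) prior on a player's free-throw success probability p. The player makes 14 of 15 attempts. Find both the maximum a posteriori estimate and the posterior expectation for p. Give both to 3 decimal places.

MAP: 0.933. Posterior mean: 0.882.

Posterior: Beta(1+14, 1+1) = Beta(15, 2).
Mode = (15−1)/(15+2−2) = 14/15 = 0.933.
Mean = 15/(15+2) = 15/17 = 0.882.
The mean is pulled below the mode by the posterior's left skew.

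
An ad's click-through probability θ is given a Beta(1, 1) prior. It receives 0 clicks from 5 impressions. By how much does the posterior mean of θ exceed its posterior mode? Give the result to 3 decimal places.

Posterior: Beta(1+0, 1+5) = Beta(1, 6).
Since α = 1 ≤ 1 and β > 1, the Beta density is monotone decreasing on [0,1]; the mode is at 0.
Mean = 1/(1+6) = 0.143.
Difference = 0.143 − 0.000 = 0.143.
The mean is pulled above the mode by the posterior's right skew.

0.143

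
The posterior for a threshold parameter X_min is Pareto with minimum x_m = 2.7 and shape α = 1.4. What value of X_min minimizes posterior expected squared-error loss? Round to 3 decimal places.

The Pareto density is strictly decreasing on [x_m, ∞), so the mode is x_m = 2.700.
Mean = α·x_m/(α−1) = 1.4·2.7/0.4 = 9.450.
Squared-error loss ⇒ the optimal estimator is the posterior mean.

9.450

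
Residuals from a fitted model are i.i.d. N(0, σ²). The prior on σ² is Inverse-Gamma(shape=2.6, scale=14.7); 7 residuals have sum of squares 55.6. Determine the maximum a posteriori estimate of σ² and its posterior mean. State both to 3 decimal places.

Posterior: Inverse-Gamma(shape = 2.6+7/2 = 6.1, scale = 14.7+55.6/2 = 42.5).
Mode = β/(α+1) = 42.5/7.1 = 5.986.
Mean = β/(α−1) = 42.5/5.1 = 8.333.

MAP = 5.986; posterior mean = 8.333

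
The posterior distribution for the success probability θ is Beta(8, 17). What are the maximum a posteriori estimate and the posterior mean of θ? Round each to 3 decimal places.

MAP = 0.304, posterior mean = 0.320

Mode = (8−1)/(8+17−2) = 7/23 = 0.304.
Mean = 8/(8+17) = 8/25 = 0.320.
Right-skewed posterior ⇒ mode < mean.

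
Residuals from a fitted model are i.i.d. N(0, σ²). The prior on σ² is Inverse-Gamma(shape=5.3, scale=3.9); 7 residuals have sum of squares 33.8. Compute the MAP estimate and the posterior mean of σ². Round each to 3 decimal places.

σ²_MAP = 2.122, E[σ²|data] = 2.667

Posterior: Inverse-Gamma(shape = 5.3+7/2 = 8.8, scale = 3.9+33.8/2 = 20.8).
Mode = β/(α+1) = 20.8/9.8 = 2.122.
Mean = β/(α−1) = 20.8/7.8 = 2.667.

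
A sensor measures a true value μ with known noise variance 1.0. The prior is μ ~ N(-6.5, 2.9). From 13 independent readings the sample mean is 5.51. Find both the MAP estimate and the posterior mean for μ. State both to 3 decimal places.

μ_MAP = 5.200, E[μ|data] = 5.200

Posterior for μ is Normal. Precision-weighted mean: (1/2.9·-6.5 + 13/1.0·5.51) / (1/2.9 + 13/1.0) = 5.200.
A Normal posterior is symmetric, so mode = mean.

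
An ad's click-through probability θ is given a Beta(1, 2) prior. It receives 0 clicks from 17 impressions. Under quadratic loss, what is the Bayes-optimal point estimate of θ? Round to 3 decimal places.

0.050

Posterior: Beta(1+0, 2+17) = Beta(1, 19).
Since α = 1 ≤ 1 and β > 1, the Beta density is monotone decreasing on [0,1]; the mode is at 0.
Mean = 1/(1+19) = 0.050.
Quadratic loss ⇒ the optimal estimator is the posterior mean.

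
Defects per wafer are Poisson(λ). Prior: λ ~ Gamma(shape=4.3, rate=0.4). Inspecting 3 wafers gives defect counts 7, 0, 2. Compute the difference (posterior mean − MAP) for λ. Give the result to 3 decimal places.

Σ counts = 9. Posterior: Gamma(shape = 4.3+9 = 13.3, rate = 0.4+3 = 3.4).
Mode = (α−1)/β = 12.3/3.4 = 3.618.
Mean = α/β = 13.3/3.4 = 3.912.
Difference = 3.912 − 3.618 = 0.294.

0.294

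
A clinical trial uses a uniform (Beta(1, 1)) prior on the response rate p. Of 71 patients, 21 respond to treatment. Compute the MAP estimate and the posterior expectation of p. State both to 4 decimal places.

Posterior: Beta(1+21, 1+50) = Beta(22, 51).
Mode = (22−1)/(22+51−2) = 21/71 = 0.2958.
With a flat prior the MAP equals the MLE, 21/71.
Mean = 22/(22+51) = 22/73 = 0.3014.

MAP: 0.2958. Posterior mean: 0.3014.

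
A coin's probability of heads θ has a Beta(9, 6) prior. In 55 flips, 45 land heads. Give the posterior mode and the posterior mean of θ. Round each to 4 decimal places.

Posterior: Beta(9+45, 6+10) = Beta(54, 16).
Mode = (54−1)/(54+16−2) = 53/68 = 0.7794.
Mean = 54/(54+16) = 54/70 = 0.7714.
The posterior is left-skewed, so the mode exceeds the mean.

MAP = 0.7794; posterior mean = 0.7714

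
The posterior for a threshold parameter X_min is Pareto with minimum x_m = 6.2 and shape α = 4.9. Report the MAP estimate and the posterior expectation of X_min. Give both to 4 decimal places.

The Pareto density is strictly decreasing on [x_m, ∞), so the mode is x_m = 6.2000.
Mean = α·x_m/(α−1) = 4.9·6.2/3.9 = 7.7897.

MAP = 6.2000, posterior mean = 7.7897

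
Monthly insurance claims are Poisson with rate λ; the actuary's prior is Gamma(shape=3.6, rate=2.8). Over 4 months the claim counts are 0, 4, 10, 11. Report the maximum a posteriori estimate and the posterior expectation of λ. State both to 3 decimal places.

Σ counts = 25. Posterior: Gamma(shape = 3.6+25 = 28.6, rate = 2.8+4 = 6.8).
Mode = (α−1)/β = 27.6/6.8 = 4.059.
Mean = α/β = 28.6/6.8 = 4.206.

MAP = 4.059; posterior mean = 4.206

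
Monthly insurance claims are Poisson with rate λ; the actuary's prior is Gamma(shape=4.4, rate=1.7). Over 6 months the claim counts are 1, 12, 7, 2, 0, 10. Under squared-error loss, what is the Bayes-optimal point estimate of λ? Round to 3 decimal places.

4.727

Σ counts = 32. Posterior: Gamma(shape = 4.4+32 = 36.4, rate = 1.7+6 = 7.7).
Mode = (α−1)/β = 35.4/7.7 = 4.597.
Mean = α/β = 36.4/7.7 = 4.727.
Squared-error loss ⇒ the optimal estimator is the posterior mean.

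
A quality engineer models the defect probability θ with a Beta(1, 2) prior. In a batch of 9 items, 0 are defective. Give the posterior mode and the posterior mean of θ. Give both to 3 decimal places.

MAP = 0.000, posterior mean = 0.083

Posterior: Beta(1+0, 2+9) = Beta(1, 11).
Since α = 1 ≤ 1 and β > 1, the Beta density is monotone decreasing on [0,1]; the mode is at 0.
Mean = 1/(1+11) = 0.083.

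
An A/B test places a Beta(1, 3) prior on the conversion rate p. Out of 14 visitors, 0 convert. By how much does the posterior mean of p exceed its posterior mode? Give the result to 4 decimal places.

Posterior: Beta(1+0, 3+14) = Beta(1, 17).
Since α = 1 ≤ 1 and β > 1, the Beta density is monotone decreasing on [0,1]; the mode is at 0.
Mean = 1/(1+17) = 0.0556.
Difference = 0.0556 − 0.0000 = 0.0556.

0.0556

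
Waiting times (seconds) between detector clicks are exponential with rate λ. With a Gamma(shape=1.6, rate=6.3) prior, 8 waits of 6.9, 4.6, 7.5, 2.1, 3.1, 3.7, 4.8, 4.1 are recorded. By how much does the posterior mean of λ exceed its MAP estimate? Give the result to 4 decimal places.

0.0232

Σ times = 36.8. Posterior: Gamma(shape = 1.6+8 = 9.6, rate = 6.3+36.8 = 43.1).
Mode = (α−1)/β = 8.6/43.1 = 0.1995.
Mean = α/β = 9.6/43.1 = 0.2227.
Difference = 0.2227 − 0.1995 = 0.0232.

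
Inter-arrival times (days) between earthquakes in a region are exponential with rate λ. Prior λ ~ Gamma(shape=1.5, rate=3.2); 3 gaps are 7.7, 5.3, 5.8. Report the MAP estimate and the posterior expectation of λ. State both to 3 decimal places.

MAP estimate = 0.159, posterior expectation = 0.205

Σ times = 18.8. Posterior: Gamma(shape = 1.5+3 = 4.5, rate = 3.2+18.8 = 22.0).
Mode = (α−1)/β = 3.5/22.0 = 0.159.
Mean = α/β = 4.5/22.0 = 0.205.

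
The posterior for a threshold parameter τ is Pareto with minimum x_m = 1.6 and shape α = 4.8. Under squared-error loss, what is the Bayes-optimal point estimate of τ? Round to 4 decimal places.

2.0211

The Pareto density is strictly decreasing on [x_m, ∞), so the mode is x_m = 1.6000.
Mean = α·x_m/(α−1) = 4.8·1.6/3.8 = 2.0211.
Squared-error loss ⇒ the optimal estimator is the posterior mean.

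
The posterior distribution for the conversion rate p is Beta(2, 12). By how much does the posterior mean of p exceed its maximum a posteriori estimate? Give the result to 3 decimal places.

Mode = (2−1)/(2+12−2) = 1/12 = 0.083.
Mean = 2/(2+12) = 2/14 = 0.143.
Difference = 0.143 − 0.083 = 0.060.
The posterior is right-skewed, so the mean exceeds the mode.

0.060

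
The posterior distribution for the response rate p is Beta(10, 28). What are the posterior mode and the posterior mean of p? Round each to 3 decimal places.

MAP: 0.250. Posterior mean: 0.263.

Mode = (10−1)/(10+28−2) = 9/36 = 0.250.
Mean = 10/(10+28) = 10/38 = 0.263.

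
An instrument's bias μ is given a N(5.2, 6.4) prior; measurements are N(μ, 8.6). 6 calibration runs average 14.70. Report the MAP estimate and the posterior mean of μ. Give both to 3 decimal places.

Posterior for μ is Normal. Precision-weighted mean: (1/6.4·5.2 + 6/8.6·14.70) / (1/6.4 + 6/8.6) = 12.962.
A Normal posterior is symmetric, so mode = mean.

MAP = 12.962; posterior mean = 12.962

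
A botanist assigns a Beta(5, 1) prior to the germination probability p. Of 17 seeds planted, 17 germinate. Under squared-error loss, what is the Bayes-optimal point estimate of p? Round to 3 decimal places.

0.957

Posterior: Beta(5+17, 1+0) = Beta(22, 1).
Since β = 1 ≤ 1 and α > 1, the Beta density is monotone increasing on [0,1]; the mode is at 1.
Mean = 22/(22+1) = 0.957.
Squared-error loss ⇒ the optimal estimator is the posterior mean.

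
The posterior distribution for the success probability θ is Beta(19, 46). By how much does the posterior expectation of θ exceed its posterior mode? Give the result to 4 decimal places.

Mode = (19−1)/(19+46−2) = 18/63 = 0.2857.
Mean = 19/(19+46) = 19/65 = 0.2923.
Difference = 0.2923 − 0.2857 = 0.0066.

0.0066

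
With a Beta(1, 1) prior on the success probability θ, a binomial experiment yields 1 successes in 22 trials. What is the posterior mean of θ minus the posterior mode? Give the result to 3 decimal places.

0.038

Posterior: Beta(1+1, 1+21) = Beta(2, 22).
Mode = (2−1)/(2+22−2) = 1/22 = 0.045.
With a flat prior the MAP equals the MLE, 1/22.
Mean = 2/(2+22) = 2/24 = 0.083.
Difference = 0.083 − 0.045 = 0.038.
Mean > mode: the posterior has a right tail.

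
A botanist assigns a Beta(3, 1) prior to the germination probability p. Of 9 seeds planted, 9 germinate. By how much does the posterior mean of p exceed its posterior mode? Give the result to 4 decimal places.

-0.0769

Posterior: Beta(3+9, 1+0) = Beta(12, 1).
Since β = 1 ≤ 1 and α > 1, the Beta density is monotone increasing on [0,1]; the mode is at 1.
Mean = 12/(12+1) = 0.9231.
Difference = 0.9231 − 1.0000 = -0.0769.
Mode > mean: the posterior has a left tail.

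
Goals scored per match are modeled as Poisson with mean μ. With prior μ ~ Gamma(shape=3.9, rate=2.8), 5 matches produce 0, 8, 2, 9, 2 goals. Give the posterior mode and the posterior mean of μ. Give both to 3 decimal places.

Σ counts = 21. Posterior: Gamma(shape = 3.9+21 = 24.9, rate = 2.8+5 = 7.8).
Mode = (α−1)/β = 23.9/7.8 = 3.064.
Mean = α/β = 24.9/7.8 = 3.192.

posterior mode = 3.064, posterior mean = 3.192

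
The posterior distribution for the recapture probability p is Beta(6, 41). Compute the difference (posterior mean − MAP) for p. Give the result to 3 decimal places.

0.017

Mode = (6−1)/(6+41−2) = 5/45 = 0.111.
Mean = 6/(6+41) = 6/47 = 0.128.
Difference = 0.128 − 0.111 = 0.017.
The posterior is right-skewed, so the mean exceeds the mode.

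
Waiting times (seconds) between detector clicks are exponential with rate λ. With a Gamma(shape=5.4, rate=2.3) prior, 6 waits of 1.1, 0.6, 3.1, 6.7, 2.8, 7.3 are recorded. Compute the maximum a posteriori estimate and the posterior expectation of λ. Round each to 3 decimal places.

MAP = 0.435; posterior mean = 0.477

Σ times = 21.6. Posterior: Gamma(shape = 5.4+6 = 11.4, rate = 2.3+21.6 = 23.9).
Mode = (α−1)/β = 10.4/23.9 = 0.435.
Mean = α/β = 11.4/23.9 = 0.477.
The mean is pulled above the mode by the posterior's right skew.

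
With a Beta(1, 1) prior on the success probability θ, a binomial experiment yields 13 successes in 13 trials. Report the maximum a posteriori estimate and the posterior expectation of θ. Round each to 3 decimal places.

MAP: 1.000. Posterior mean: 0.933.

Posterior: Beta(1+13, 1+0) = Beta(14, 1).
Since β = 1 ≤ 1 and α > 1, the Beta density is monotone increasing on [0,1]; the mode is at 1.
Mean = 14/(14+1) = 0.933.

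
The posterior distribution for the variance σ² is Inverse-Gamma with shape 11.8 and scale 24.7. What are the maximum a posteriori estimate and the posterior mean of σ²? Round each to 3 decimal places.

Mode = β/(α+1) = 24.7/12.8 = 1.930.
Mean = β/(α−1) = 24.7/10.8 = 2.287.
The posterior is right-skewed, so the mean exceeds the mode.

MAP = 1.930; posterior mean = 2.287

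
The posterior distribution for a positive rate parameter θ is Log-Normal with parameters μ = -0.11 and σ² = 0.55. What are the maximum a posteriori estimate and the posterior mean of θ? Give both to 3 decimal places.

MAP = 0.517; posterior mean = 1.179

Mode = exp(μ − σ²) = exp(-0.66) = 0.517.
Mean = exp(μ + σ²/2) = exp(0.165) = 1.179.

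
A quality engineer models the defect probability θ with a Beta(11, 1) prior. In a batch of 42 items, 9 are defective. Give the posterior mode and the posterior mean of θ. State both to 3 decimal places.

MAP = 0.365, posterior mean = 0.370

Posterior: Beta(11+9, 1+33) = Beta(20, 34).
Mode = (20−1)/(20+34−2) = 19/52 = 0.365.
Mean = 20/(20+34) = 20/54 = 0.370.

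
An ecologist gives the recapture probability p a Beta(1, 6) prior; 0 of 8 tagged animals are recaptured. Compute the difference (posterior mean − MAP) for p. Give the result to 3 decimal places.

0.067

Posterior: Beta(1+0, 6+8) = Beta(1, 14).
Since α = 1 ≤ 1 and β > 1, the Beta density is monotone decreasing on [0,1]; the mode is at 0.
Mean = 1/(1+14) = 0.067.
Difference = 0.067 − 0.000 = 0.067.
Right-skewed posterior ⇒ mode < mean.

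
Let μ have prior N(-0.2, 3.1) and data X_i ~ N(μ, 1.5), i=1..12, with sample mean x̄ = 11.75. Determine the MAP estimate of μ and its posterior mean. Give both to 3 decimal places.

Posterior for μ is Normal. Precision-weighted mean: (1/3.1·-0.2 + 12/1.5·11.75) / (1/3.1 + 12/1.5) = 11.287.
A Normal posterior is symmetric, so mode = mean.

MAP: 11.287. Posterior mean: 11.287.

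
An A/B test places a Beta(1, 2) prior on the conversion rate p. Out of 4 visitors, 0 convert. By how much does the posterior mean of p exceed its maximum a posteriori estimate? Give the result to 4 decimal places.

Posterior: Beta(1+0, 2+4) = Beta(1, 6).
Since α = 1 ≤ 1 and β > 1, the Beta density is monotone decreasing on [0,1]; the mode is at 0.
Mean = 1/(1+6) = 0.1429.
Difference = 0.1429 − 0.0000 = 0.1429.
Right-skewed posterior ⇒ mode < mean.

0.1429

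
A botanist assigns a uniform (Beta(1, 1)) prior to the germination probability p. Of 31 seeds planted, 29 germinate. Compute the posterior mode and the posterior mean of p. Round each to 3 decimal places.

Posterior: Beta(1+29, 1+2) = Beta(30, 3).
Mode = (30−1)/(30+3−2) = 29/31 = 0.935.
Mean = 30/(30+3) = 30/33 = 0.909.

posterior mode = 0.935, posterior mean = 0.909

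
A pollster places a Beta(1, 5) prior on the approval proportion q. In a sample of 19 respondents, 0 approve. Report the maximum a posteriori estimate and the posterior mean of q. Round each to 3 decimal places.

Posterior: Beta(1+0, 5+19) = Beta(1, 24).
Since α = 1 ≤ 1 and β > 1, the Beta density is monotone decreasing on [0,1]; the mode is at 0.
Mean = 1/(1+24) = 0.040.

q_MAP = 0.000, E[q|data] = 0.040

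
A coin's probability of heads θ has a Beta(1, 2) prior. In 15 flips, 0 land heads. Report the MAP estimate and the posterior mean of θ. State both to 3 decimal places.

Posterior: Beta(1+0, 2+15) = Beta(1, 17).
Since α = 1 ≤ 1 and β > 1, the Beta density is monotone decreasing on [0,1]; the mode is at 0.
Mean = 1/(1+17) = 0.056.

MAP: 0.000. Posterior mean: 0.056.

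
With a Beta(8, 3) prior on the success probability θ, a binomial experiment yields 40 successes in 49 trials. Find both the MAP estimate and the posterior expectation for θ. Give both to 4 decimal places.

θ_MAP = 0.8103, E[θ|data] = 0.8000

Posterior: Beta(8+40, 3+9) = Beta(48, 12).
Mode = (48−1)/(48+12−2) = 47/58 = 0.8103.
Mean = 48/(48+12) = 48/60 = 0.8000.
Left-skewed posterior ⇒ mean < mode.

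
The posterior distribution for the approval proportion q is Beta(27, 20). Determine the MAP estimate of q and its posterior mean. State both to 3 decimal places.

Mode = (27−1)/(27+20−2) = 26/45 = 0.578.
Mean = 27/(27+20) = 27/47 = 0.574.

MAP = 0.578; posterior mean = 0.574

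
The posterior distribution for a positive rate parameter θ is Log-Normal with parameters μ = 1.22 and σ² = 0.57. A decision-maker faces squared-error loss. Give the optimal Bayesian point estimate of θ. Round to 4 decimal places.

4.5042

Mode = exp(μ − σ²) = exp(0.65) = 1.9155.
Mean = exp(μ + σ²/2) = exp(1.505) = 4.5042.
Squared-error loss ⇒ the optimal estimator is the posterior mean.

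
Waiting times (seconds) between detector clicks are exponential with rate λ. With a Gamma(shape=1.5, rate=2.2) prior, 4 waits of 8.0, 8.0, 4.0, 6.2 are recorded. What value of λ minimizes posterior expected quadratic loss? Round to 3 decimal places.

Σ times = 26.2. Posterior: Gamma(shape = 1.5+4 = 5.5, rate = 2.2+26.2 = 28.4).
Mode = (α−1)/β = 4.5/28.4 = 0.158.
Mean = α/β = 5.5/28.4 = 0.194.
Quadratic loss ⇒ the optimal estimator is the posterior mean.

0.194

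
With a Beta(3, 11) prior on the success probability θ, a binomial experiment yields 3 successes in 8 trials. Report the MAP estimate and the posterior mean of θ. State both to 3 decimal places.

MAP = 0.250, posterior mean = 0.273

Posterior: Beta(3+3, 11+5) = Beta(6, 16).
Mode = (6−1)/(6+16−2) = 5/20 = 0.250.
Mean = 6/(6+16) = 6/22 = 0.273.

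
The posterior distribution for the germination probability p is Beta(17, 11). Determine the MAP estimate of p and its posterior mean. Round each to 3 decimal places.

MAP: 0.615. Posterior mean: 0.607.

Mode = (17−1)/(17+11−2) = 16/26 = 0.615.
Mean = 17/(17+11) = 17/28 = 0.607.
The mean is pulled below the mode by the posterior's left skew.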